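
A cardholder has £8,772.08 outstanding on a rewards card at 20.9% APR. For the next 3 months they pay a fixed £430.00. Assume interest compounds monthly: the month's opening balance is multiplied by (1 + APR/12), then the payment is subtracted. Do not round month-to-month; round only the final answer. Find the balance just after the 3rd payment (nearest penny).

Monthly rate r = 20.9%/12 = 1.74167% = 0.0174167.
Each month: B ← B·(1+r) − £430.00.
Month 1: interest £152.78; balance after payment £8,494.86.
Month 2: interest £147.95; balance after payment £8,212.81.
Month 3: interest £143.04; balance after payment £7,925.85.

£7,925.85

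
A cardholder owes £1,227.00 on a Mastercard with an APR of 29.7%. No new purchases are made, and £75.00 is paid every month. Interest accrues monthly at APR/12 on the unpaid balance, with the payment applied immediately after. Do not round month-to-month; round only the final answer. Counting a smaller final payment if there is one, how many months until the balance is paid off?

Monthly rate r = 29.7%/12 = 2.475% = 0.02475.
Recurrence: B ← B·(1+r) − £75.00.
Month 1: interest £30.37; balance after payment £1,182.37.
Month 2: interest £29.26; balance after payment £1,136.63.
Closed form: n = −ln(1 − rB₀/P)/ln(1+r) = −ln(0.59509)/ln(1.02475) ≈ 21.230, so the balance reaches zero during payment 22.

22 payments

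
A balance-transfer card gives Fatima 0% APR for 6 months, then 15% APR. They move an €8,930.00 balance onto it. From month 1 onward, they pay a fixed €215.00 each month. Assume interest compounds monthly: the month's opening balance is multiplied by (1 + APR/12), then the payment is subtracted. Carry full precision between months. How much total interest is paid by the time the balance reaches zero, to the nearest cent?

€2,525.21

Promo months 1–6 at r₀ = 0%/12 = 0; months 7+ at r₁ = 15%/12 = 0.0125.
After month 6 (no interest yet): B = €8,930.00 − 6·€215.00 = €7,640.00.
Then at r₁ with €215.00/mo: n₂ = −ln(1 − r₁·B/P)/ln(1+r₁) ≈ 47.28 → 48 more payments.
Total paid = 53·€215.00 + €60.21 = €11,455.21; interest = €11,455.21 − €8,930.00 = €2,525.21.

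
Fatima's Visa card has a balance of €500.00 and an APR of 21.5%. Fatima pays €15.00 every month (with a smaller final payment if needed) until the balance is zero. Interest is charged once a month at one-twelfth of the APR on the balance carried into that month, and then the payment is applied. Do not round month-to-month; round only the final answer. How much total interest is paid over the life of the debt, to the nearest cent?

€268.16

Monthly rate r = 21.5%/12 = 1.79167% = 0.0179167.
Payoff takes n = ⌈−ln(1 − rB₀/P)/ln(1+r)⌉ = ⌈51.209⌉ = 52 payments; the last is €3.16.
Total paid = 51·€15.00 + €3.16 = €768.16.
Total interest = total paid − principal = €768.16 − €500.00 = €268.16.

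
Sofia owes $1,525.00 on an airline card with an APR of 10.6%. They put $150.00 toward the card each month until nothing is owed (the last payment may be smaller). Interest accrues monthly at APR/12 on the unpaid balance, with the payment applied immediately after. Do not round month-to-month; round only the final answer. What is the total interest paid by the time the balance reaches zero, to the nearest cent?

$80.06

Monthly rate r = 10.6%/12 = 0.883333% = 0.00883333.
Payoff takes n = ⌈−ln(1 − rB₀/P)/ln(1+r)⌉ = ⌈10.699⌉ = 11 payments; the last is $105.06.
Total paid = 10·$150.00 + $105.06 = $1,605.06.
Total interest = total paid − principal = $1,605.06 − $1,525.00 = $80.06.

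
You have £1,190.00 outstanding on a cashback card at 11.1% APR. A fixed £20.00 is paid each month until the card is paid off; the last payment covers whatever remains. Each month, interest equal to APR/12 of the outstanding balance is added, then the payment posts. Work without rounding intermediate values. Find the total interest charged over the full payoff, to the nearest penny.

Monthly rate r = 11.1%/12 = 0.925% = 0.00925.
Payoff takes n = ⌈−ln(1 − rB₀/P)/ln(1+r)⌉ = ⌈86.814⌉ = 87 payments; the last is £16.30.
Total paid = 86·£20.00 + £16.30 = £1,736.30.
Total interest = total paid − principal = £1,736.30 − £1,190.00 = £546.30.

£546.30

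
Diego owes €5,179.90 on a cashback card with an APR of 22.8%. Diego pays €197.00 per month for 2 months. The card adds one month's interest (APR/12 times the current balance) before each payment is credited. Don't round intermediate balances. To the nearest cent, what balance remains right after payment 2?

€4,980.86

Monthly rate r = 22.8%/12 = 1.9% = 0.019.
Each month: B ← B·(1+r) − €197.00.
Month 1: interest €98.42; balance after payment €5,081.32.
Month 2: interest €96.55; balance after payment €4,980.86.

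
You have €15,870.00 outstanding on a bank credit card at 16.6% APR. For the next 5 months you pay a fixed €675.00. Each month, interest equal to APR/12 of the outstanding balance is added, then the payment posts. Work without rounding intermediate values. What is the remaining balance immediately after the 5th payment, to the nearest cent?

€13,528.79

Monthly rate r = 16.6%/12 = 1.38333% = 0.0138333.
Each month: B ← B·(1+r) − €675.00.
Month 1: interest €219.54; balance after payment €15,414.53.
Month 2: interest €213.23; balance after payment €14,952.77.
Month 3: interest €206.85; balance after payment €14,484.62.
Month 4: interest €200.37; balance after payment €14,009.99.
Month 5: interest €193.80; balance after payment €13,528.79.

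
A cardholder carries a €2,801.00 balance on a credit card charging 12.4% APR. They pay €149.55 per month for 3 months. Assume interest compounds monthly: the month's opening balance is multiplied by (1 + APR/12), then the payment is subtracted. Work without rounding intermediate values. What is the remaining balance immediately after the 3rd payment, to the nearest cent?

€2,435.43

Monthly rate r = 12.4%/12 = 1.03333% = 0.0103333.
Each month: B ← B·(1+r) − €149.55.
Month 1: interest €28.94; balance after payment €2,680.39.
Month 2: interest €27.70; balance after payment €2,558.54.
Month 3: interest €26.44; balance after payment €2,435.43.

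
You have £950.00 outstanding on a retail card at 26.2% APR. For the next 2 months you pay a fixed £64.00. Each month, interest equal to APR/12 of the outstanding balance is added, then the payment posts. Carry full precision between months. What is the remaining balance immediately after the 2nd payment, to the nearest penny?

£862.54

Monthly rate r = 26.2%/12 = 2.18333% = 0.0218333.
Each month: B ← B·(1+r) − £64.00.
Month 1: interest £20.74; balance after payment £906.74.
Month 2: interest £19.80; balance after payment £862.54.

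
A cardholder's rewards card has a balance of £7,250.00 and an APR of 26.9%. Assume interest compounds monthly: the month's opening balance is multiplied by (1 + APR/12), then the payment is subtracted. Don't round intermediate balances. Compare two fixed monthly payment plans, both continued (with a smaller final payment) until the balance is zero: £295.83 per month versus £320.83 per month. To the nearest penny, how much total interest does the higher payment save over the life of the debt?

Monthly rate r = 26.9%/12 = 2.24167% = 0.0224167.
At £295.83/mo: n = ⌈−ln(1 − rB₀/P)/ln(1+r)⌉ = 36 payments (last £282.97); total interest = total paid − £7,250.00 = £3,387.02.
At £320.83/mo: 32 payments (last £277.11); total interest £2,972.84.
Interest saved = £3,387.02 − £2,972.84 = £414.18.

£414.18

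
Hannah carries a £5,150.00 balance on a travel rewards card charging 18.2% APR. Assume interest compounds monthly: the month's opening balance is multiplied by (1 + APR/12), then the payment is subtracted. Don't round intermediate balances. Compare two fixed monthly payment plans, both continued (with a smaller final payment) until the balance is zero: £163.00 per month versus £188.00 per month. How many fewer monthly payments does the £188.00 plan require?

Monthly rate r = 18.2%/12 = 1.51667% = 0.0151667.
At £163.00/mo: n = ⌈−ln(1 − rB₀/P)/ln(1+r)⌉ = 44 payments (last £55.54); total interest = total paid − £5,150.00 = £1,914.54.
At £188.00/mo: 36 payments (last £126.44); total interest £1,556.44.
Payments saved = 44 − 36 = 8.

8 fewer payments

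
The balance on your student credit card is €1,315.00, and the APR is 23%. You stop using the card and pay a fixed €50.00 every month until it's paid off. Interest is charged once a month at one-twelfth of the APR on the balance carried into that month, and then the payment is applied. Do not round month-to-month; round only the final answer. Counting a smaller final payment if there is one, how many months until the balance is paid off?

37 months

Monthly rate r = 23%/12 = 1.91667% = 0.0191667.
Recurrence: B ← B·(1+r) − €50.00.
Month 1: interest €25.20; balance after payment €1,290.20.
Month 2: interest €24.73; balance after payment €1,264.93.
Closed form: n = −ln(1 − rB₀/P)/ln(1+r) = −ln(0.49592)/ln(1.01917) ≈ 36.942, so the balance reaches zero during payment 37.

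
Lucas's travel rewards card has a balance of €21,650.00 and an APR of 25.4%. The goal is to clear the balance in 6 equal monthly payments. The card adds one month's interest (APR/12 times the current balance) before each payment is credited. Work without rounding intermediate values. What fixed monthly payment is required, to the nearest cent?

Monthly rate r = 25.4%/12 = 2.11667% = 0.0211667.
Level-payment amortization: P = B₀·r / (1 − (1+r)^(−n)) = 21650.00·0.0211667 / (1 − 1.02117^(−6)).
Denominator 1 − (1+r)^(−6) = 0.118098218.
P = 458.258 / 0.118098218 ≈ 3880.32.

€3,880.32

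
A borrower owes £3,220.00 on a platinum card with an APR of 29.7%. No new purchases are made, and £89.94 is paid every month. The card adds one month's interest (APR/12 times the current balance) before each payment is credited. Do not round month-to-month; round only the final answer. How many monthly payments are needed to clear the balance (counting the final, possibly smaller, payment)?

Monthly rate r = 29.7%/12 = 2.475% = 0.02475.
Recurrence: B ← B·(1+r) − £89.94.
Month 1: interest £79.69; balance after payment £3,209.76.
Month 2: interest £79.44; balance after payment £3,199.26.
Closed form: n = −ln(1 − rB₀/P)/ln(1+r) = −ln(0.11391)/ln(1.02475) ≈ 88.854, so the balance reaches zero during payment 89.

89 months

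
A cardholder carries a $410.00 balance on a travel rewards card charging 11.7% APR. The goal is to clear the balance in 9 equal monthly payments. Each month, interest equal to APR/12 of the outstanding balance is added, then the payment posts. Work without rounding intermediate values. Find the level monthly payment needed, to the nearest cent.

$47.81

Monthly rate r = 11.7%/12 = 0.975% = 0.00975.
Level-payment amortization: P = B₀·r / (1 − (1+r)^(−n)) = 410.00·0.00975 / (1 − 1.00975^(−9)).
Denominator 1 − (1+r)^(−9) = 0.0836207569.
P = 3.9975 / 0.0836207569 ≈ 47.81.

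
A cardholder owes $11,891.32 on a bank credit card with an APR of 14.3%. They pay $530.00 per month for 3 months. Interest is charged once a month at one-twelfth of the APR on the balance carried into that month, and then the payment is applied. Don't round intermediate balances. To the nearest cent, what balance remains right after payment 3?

Monthly rate r = 14.3%/12 = 1.19167% = 0.0119167.
Each month: B ← B·(1+r) − $530.00.
Month 1: interest $141.70; balance after payment $11,503.02.
Month 2: interest $137.08; balance after payment $11,110.10.
Month 3: interest $132.40; balance after payment $10,712.50.

$10,712.50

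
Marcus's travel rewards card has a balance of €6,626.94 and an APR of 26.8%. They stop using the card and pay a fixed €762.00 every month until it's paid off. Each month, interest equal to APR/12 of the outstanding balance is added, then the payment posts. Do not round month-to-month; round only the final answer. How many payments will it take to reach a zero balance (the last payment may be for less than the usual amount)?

Monthly rate r = 26.8%/12 = 2.23333% = 0.0223333.
Recurrence: B ← B·(1+r) − €762.00.
Month 1: interest €148.00; balance after payment €6,012.94.
Month 2: interest €134.29; balance after payment €5,385.23.
Closed form: n = −ln(1 − rB₀/P)/ln(1+r) = −ln(0.80577)/ln(1.02233) ≈ 9.777, so the balance reaches zero during payment 10.

10 payments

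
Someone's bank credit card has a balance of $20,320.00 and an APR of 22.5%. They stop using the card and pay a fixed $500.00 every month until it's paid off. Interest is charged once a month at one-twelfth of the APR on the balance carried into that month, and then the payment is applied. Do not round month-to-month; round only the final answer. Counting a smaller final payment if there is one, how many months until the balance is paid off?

Monthly rate r = 22.5%/12 = 1.875% = 0.01875.
Recurrence: B ← B·(1+r) − $500.00.
Month 1: interest $381.00; balance after payment $20,201.00.
Month 2: interest $378.77; balance after payment $20,079.77.
Closed form: n = −ln(1 − rB₀/P)/ln(1+r) = −ln(0.238)/ln(1.01875) ≈ 77.275, so the balance reaches zero during payment 78.

78 payments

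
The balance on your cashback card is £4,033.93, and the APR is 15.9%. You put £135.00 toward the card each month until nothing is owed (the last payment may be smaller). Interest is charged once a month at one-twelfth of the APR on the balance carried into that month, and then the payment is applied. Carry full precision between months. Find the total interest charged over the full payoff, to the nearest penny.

Monthly rate r = 15.9%/12 = 1.325% = 0.01325.
Payoff takes n = ⌈−ln(1 − rB₀/P)/ln(1+r)⌉ = ⌈38.293⌉ = 39 payments; the last is £39.77.
Total paid = 38·£135.00 + £39.77 = £5,169.77.
Total interest = total paid − principal = £5,169.77 − £4,033.93 = £1,135.84.

£1,135.84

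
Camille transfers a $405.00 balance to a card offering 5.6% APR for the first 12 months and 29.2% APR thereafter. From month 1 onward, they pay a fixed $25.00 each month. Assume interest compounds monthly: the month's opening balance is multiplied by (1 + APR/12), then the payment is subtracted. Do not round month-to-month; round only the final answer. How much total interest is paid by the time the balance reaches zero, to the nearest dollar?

Promo months 1–12 at r₀ = 5.6%/12 = 0.00466667; months 13+ at r₁ = 29.2%/12 = 0.0243333.
After month 12: iterate B ← B·(1+r₀) − $25.00 for 12 months → $120.45.
Then at r₁ with $25.00/mo: n₂ = −ln(1 − r₁·B/P)/ln(1+r₁) ≈ 5.19 → 6 more payments.
Total paid = 17·$25.00 + $4.71 = $429.71; interest = $429.71 − $405.00 = $24.71.

$25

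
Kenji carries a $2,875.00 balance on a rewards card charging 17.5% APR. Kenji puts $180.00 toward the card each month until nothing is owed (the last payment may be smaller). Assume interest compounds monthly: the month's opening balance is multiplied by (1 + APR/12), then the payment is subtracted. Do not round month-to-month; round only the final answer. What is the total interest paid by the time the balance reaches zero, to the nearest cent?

Monthly rate r = 17.5%/12 = 1.45833% = 0.0145833.
Payoff takes n = ⌈−ln(1 − rB₀/P)/ln(1+r)⌉ = ⌈18.316⌉ = 19 payments; the last is $57.11.
Total paid = 18·$180.00 + $57.11 = $3,297.11.
Total interest = total paid − principal = $3,297.11 − $2,875.00 = $422.11.

$422.11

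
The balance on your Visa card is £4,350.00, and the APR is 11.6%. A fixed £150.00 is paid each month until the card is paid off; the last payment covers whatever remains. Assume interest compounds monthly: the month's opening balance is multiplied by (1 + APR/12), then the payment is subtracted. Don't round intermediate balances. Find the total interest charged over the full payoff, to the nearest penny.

£779.41

Monthly rate r = 11.6%/12 = 0.966667% = 0.00966667.
Payoff takes n = ⌈−ln(1 − rB₀/P)/ln(1+r)⌉ = ⌈34.195⌉ = 35 payments; the last is £29.41.
Total paid = 34·£150.00 + £29.41 = £5,129.41.
Total interest = total paid − principal = £5,129.41 − £4,350.00 = £779.41.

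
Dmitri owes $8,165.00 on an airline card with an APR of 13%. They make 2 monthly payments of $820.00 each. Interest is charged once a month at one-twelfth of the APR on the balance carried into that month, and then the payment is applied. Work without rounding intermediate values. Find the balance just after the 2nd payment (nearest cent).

$6,693.98

Monthly rate r = 13%/12 = 1.08333% = 0.0108333.
Each month: B ← B·(1+r) − $820.00.
Month 1: interest $88.45; balance after payment $7,433.45.
Month 2: interest $80.53; balance after payment $6,693.98.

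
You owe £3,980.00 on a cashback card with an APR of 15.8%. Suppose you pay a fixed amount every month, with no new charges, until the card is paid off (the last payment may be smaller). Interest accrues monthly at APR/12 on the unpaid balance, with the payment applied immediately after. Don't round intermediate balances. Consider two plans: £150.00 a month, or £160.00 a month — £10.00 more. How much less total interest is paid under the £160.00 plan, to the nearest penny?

Monthly rate r = 15.8%/12 = 1.31667% = 0.0131667.
At £150.00/mo: n = ⌈−ln(1 − rB₀/P)/ln(1+r)⌉ = 33 payments (last £128.65); total interest = total paid − £3,980.00 = £948.65.
At £160.00/mo: 31 payments (last £53.59); total interest £873.59.
Interest saved = £948.65 − £873.59 = £75.06.

£75.06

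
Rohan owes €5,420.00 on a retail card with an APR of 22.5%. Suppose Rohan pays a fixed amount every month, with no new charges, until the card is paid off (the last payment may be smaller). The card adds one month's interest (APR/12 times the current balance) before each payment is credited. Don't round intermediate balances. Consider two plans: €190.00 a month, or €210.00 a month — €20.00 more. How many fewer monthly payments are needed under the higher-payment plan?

Monthly rate r = 22.5%/12 = 1.875% = 0.01875.
At €190.00/mo: n = ⌈−ln(1 − rB₀/P)/ln(1+r)⌉ = 42 payments (last €39.19); total interest = total paid − €5,420.00 = €2,409.19.
At €210.00/mo: 36 payments (last €128.62); total interest €2,058.62.
Payments saved = 42 − 36 = 6.

6 fewer payments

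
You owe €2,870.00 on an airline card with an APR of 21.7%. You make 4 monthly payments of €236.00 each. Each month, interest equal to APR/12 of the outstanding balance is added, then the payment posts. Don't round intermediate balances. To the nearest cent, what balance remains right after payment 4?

€2,113.38

Monthly rate r = 21.7%/12 = 1.80833% = 0.0180833.
Each month: B ← B·(1+r) − €236.00.
Month 1: interest €51.90; balance after payment €2,685.90.
Month 2: interest €48.57; balance after payment €2,498.47.
Month 3: interest €45.18; balance after payment €2,307.65.
Month 4: interest €41.73; balance after payment €2,113.38.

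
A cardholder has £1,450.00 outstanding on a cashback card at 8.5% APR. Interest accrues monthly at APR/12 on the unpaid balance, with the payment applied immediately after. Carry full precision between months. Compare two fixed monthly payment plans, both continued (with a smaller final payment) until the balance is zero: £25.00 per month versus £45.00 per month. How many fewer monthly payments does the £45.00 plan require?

Monthly rate r = 8.5%/12 = 0.708333% = 0.00708333.
At £25.00/mo: n = ⌈−ln(1 − rB₀/P)/ln(1+r)⌉ = 75 payments (last £23.83); total interest = total paid − £1,450.00 = £423.83.
At £45.00/mo: 37 payments (last £31.79); total interest £201.79.
Payments saved = 75 − 37 = 38.

38 fewer payments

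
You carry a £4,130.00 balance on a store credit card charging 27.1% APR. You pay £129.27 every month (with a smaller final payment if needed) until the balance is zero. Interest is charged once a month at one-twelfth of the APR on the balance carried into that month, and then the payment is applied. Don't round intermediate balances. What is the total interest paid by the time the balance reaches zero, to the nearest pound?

£3,270

Monthly rate r = 27.1%/12 = 2.25833% = 0.0225833.
Payoff takes n = ⌈−ln(1 − rB₀/P)/ln(1+r)⌉ = ⌈57.243⌉ = 58 payments; the last is £31.70.
Total paid = 57·£129.27 + £31.70 = £7,400.09.
Total interest = total paid − principal = £7,400.09 − £4,130.00 = £3,270.09.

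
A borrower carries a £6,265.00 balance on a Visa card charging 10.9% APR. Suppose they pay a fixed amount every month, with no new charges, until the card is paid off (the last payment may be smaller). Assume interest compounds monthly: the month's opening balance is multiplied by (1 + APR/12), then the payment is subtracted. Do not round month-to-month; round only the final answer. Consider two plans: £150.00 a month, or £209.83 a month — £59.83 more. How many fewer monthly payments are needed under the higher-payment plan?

18 fewer payments

Monthly rate r = 10.9%/12 = 0.908333% = 0.00908333.
At £150.00/mo: n = ⌈−ln(1 − rB₀/P)/ln(1+r)⌉ = 53 payments (last £113.53); total interest = total paid − £6,265.00 = £1,648.53.
At £209.83/mo: 35 payments (last £207.11); total interest £1,076.33.
Payments saved = 53 − 35 = 18.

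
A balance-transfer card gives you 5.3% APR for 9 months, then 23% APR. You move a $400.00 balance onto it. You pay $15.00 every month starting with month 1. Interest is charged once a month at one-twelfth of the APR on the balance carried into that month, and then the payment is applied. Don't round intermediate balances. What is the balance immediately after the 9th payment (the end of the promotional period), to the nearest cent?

$278.77

Promo months 1–9 at r₀ = 5.3%/12 = 0.00441667; months 10+ at r₁ = 23%/12 = 0.0191667.
After month 9: iterate B ← B·(1+r₀) − $15.00 for 9 months → $278.77.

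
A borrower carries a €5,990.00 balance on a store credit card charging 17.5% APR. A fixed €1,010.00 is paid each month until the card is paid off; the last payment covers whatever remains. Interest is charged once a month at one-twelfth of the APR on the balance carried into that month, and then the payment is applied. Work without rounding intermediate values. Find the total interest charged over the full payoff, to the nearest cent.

€321.95

Monthly rate r = 17.5%/12 = 1.45833% = 0.0145833.
Payoff takes n = ⌈−ln(1 − rB₀/P)/ln(1+r)⌉ = ⌈6.248⌉ = 7 payments; the last is €251.95.
Total paid = 6·€1,010.00 + €251.95 = €6,311.95.
Total interest = total paid − principal = €6,311.95 − €5,990.00 = €321.95.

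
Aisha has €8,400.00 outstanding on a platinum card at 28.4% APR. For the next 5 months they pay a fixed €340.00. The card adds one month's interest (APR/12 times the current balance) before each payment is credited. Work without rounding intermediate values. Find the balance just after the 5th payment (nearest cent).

€7,659.78

Monthly rate r = 28.4%/12 = 2.36667% = 0.0236667.
Each month: B ← B·(1+r) − €340.00.
Month 1: interest €198.80; balance after payment €8,258.80.
Month 2: interest €195.46; balance after payment €8,114.26.
Month 3: interest €192.04; balance after payment €7,966.30.
Month 4: interest €188.54; balance after payment €7,814.83.
Month 5: interest €184.95; balance after payment €7,659.78.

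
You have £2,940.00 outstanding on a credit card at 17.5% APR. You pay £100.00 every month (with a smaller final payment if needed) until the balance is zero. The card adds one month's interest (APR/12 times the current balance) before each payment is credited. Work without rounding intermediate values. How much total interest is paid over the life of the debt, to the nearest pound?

Monthly rate r = 17.5%/12 = 1.45833% = 0.0145833.
Payoff takes n = ⌈−ln(1 − rB₀/P)/ln(1+r)⌉ = ⌈38.674⌉ = 39 payments; the last is £67.60.
Total paid = 38·£100.00 + £67.60 = £3,867.60.
Total interest = total paid − principal = £3,867.60 − £2,940.00 = £927.60.

£928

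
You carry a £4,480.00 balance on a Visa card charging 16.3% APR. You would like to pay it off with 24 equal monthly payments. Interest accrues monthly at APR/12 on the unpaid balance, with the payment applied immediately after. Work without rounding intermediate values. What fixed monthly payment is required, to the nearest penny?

£220.00

Monthly rate r = 16.3%/12 = 1.35833% = 0.0135833.
Level-payment amortization: P = B₀·r / (1 − (1+r)^(−n)) = 4480.00·0.0135833 / (1 − 1.01358^(−24)).
Denominator 1 − (1+r)^(−24) = 0.276609263.
P = 60.8533 / 0.276609263 ≈ 220.00.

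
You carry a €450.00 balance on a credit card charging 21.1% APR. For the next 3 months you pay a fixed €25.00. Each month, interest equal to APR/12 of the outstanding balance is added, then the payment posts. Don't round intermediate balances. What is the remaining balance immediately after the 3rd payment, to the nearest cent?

€397.83

Monthly rate r = 21.1%/12 = 1.75833% = 0.0175833.
Each month: B ← B·(1+r) − €25.00.
Month 1: interest €7.91; balance after payment €432.91.
Month 2: interest €7.61; balance after payment €415.52.
Month 3: interest €7.31; balance after payment €397.83.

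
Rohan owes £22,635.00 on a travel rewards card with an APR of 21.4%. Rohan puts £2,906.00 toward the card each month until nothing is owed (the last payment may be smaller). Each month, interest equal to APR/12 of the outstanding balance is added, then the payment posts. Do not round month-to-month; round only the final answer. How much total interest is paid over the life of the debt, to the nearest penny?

£1,957.74

Monthly rate r = 21.4%/12 = 1.78333% = 0.0178333.
Payoff takes n = ⌈−ln(1 − rB₀/P)/ln(1+r)⌉ = ⌈8.461⌉ = 9 payments; the last is £1,344.74.
Total paid = 8·£2,906.00 + £1,344.74 = £24,592.74.
Total interest = total paid − principal = £24,592.74 − £22,635.00 = £1,957.74.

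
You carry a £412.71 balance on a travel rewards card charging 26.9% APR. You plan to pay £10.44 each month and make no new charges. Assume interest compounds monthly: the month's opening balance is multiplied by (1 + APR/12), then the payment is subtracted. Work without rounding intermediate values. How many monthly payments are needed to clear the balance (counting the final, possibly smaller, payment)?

Monthly rate r = 26.9%/12 = 2.24167% = 0.0224167.
Recurrence: B ← B·(1+r) − £10.44.
Month 1: interest £9.25; balance after payment £411.52.
Month 2: interest £9.22; balance after payment £410.31.
Closed form: n = −ln(1 − rB₀/P)/ln(1+r) = −ln(0.11383)/ln(1.02242) ≈ 98.020, so the balance reaches zero during payment 99.

99 payments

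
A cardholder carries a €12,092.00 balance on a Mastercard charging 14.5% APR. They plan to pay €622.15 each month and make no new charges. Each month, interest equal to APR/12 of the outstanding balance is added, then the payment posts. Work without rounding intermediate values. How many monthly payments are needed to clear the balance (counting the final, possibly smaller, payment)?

23 payments

Monthly rate r = 14.5%/12 = 1.20833% = 0.0120833.
Recurrence: B ← B·(1+r) − €622.15.
Month 1: interest €146.11; balance after payment €11,615.96.
Month 2: interest €140.36; balance after payment €11,134.17.
Closed form: n = −ln(1 − rB₀/P)/ln(1+r) = −ln(0.76515)/ln(1.01208) ≈ 22.287, so the balance reaches zero during payment 23.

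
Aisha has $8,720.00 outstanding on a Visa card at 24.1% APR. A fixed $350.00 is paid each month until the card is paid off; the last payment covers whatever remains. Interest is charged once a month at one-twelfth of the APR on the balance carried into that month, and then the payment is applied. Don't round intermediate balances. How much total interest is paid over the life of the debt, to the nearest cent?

Monthly rate r = 24.1%/12 = 2.00833% = 0.0200833.
Payoff takes n = ⌈−ln(1 − rB₀/P)/ln(1+r)⌉ = ⌈34.895⌉ = 35 payments; the last is $313.71.
Total paid = 34·$350.00 + $313.71 = $12,213.71.
Total interest = total paid − principal = $12,213.71 − $8,720.00 = $3,493.71.

$3,493.71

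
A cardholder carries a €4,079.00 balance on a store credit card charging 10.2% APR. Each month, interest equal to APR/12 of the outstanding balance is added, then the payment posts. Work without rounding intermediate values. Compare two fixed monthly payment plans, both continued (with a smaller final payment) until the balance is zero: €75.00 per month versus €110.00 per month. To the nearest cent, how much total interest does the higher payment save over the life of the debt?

Monthly rate r = 10.2%/12 = 0.85% = 0.0085.
At €75.00/mo: n = ⌈−ln(1 − rB₀/P)/ln(1+r)⌉ = 74 payments (last €22.68); total interest = total paid − €4,079.00 = €1,418.68.
At €110.00/mo: 45 payments (last €80.70); total interest €841.70.
Interest saved = €1,418.68 − €841.70 = €576.98.

€576.98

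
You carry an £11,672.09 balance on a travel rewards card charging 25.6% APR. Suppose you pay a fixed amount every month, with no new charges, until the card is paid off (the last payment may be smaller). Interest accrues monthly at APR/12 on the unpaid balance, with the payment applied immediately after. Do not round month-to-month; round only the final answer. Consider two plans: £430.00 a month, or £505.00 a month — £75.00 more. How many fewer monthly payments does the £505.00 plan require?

8 fewer payments

Monthly rate r = 25.6%/12 = 2.13333% = 0.0213333.
At £430.00/mo: n = ⌈−ln(1 − rB₀/P)/ln(1+r)⌉ = 41 payments (last £426.90); total interest = total paid − £11,672.09 = £5,954.81.
At £505.00/mo: 33 payments (last £94.40); total interest £4,582.31.
Payments saved = 41 − 33 = 8.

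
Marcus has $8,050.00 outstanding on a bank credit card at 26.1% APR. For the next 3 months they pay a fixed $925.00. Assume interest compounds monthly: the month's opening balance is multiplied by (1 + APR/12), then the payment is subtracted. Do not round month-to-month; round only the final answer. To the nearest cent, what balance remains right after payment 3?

Monthly rate r = 26.1%/12 = 2.175% = 0.02175.
Each month: B ← B·(1+r) − $925.00.
Month 1: interest $175.09; balance after payment $7,300.09.
Month 2: interest $158.78; balance after payment $6,533.86.
Month 3: interest $142.11; balance after payment $5,750.98.

$5,750.98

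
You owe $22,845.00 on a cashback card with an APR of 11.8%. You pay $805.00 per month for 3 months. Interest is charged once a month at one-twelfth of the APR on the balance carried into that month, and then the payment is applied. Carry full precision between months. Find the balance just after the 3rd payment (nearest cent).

Monthly rate r = 11.8%/12 = 0.983333% = 0.00983333.
Each month: B ← B·(1+r) − $805.00.
Month 1: interest $224.64; balance after payment $22,264.64.
Month 2: interest $218.94; balance after payment $21,678.58.
Month 3: interest $213.17; balance after payment $21,086.75.

$21,086.75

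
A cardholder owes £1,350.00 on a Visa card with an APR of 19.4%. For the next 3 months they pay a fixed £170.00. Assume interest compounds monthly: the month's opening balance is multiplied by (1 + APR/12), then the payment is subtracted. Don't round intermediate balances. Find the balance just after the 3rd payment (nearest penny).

£898.25

Monthly rate r = 19.4%/12 = 1.61667% = 0.0161667.
Each month: B ← B·(1+r) − £170.00.
Month 1: interest £21.82; balance after payment £1,201.83.
Month 2: interest £19.43; balance after payment £1,051.25.
Month 3: interest £17.00; balance after payment £898.25.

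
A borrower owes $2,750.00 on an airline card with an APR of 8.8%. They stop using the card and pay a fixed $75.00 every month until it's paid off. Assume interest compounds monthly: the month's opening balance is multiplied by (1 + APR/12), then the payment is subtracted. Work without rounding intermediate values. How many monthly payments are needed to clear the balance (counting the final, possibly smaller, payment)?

43 months

Monthly rate r = 8.8%/12 = 0.733333% = 0.00733333.
Recurrence: B ← B·(1+r) − $75.00.
Month 1: interest $20.17; balance after payment $2,695.17.
Month 2: interest $19.76; balance after payment $2,639.93.
Closed form: n = −ln(1 − rB₀/P)/ln(1+r) = −ln(0.73111)/ln(1.00733) ≈ 42.864, so the balance reaches zero during payment 43.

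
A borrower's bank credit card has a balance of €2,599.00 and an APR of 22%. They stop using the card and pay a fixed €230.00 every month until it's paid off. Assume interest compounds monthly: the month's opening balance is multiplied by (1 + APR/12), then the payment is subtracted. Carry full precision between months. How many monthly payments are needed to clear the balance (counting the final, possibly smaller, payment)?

13 months

Monthly rate r = 22%/12 = 1.83333% = 0.0183333.
Recurrence: B ← B·(1+r) − €230.00.
Month 1: interest €47.65; balance after payment €2,416.65.
Month 2: interest €44.31; balance after payment €2,230.95.
Closed form: n = −ln(1 − rB₀/P)/ln(1+r) = −ln(0.79283)/ln(1.01833) ≈ 12.778, so the balance reaches zero during payment 13.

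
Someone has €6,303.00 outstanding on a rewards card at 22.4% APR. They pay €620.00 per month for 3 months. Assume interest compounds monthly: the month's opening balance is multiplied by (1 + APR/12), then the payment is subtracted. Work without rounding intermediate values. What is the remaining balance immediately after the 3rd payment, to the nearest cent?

Monthly rate r = 22.4%/12 = 1.86667% = 0.0186667.
Each month: B ← B·(1+r) − €620.00.
Month 1: interest €117.66; balance after payment €5,800.66.
Month 2: interest €108.28; balance after payment €5,288.93.
Month 3: interest €98.73; balance after payment €4,767.66.

€4,767.66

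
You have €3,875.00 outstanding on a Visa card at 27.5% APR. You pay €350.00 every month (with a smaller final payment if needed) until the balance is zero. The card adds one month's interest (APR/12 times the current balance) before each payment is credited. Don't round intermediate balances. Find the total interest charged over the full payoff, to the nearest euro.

Monthly rate r = 27.5%/12 = 2.29167% = 0.0229167.
Payoff takes n = ⌈−ln(1 − rB₀/P)/ln(1+r)⌉ = ⌈12.916⌉ = 13 payments; the last is €320.96.
Total paid = 12·€350.00 + €320.96 = €4,520.96.
Total interest = total paid − principal = €4,520.96 − €3,875.00 = €645.96.

€646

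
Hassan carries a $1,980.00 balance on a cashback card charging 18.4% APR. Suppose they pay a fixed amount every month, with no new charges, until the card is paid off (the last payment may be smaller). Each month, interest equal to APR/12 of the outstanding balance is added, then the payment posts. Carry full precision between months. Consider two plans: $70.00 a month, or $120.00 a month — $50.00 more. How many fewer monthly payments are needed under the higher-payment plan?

Monthly rate r = 18.4%/12 = 1.53333% = 0.0153333.
At $70.00/mo: n = ⌈−ln(1 − rB₀/P)/ln(1+r)⌉ = 38 payments (last $26.02); total interest = total paid − $1,980.00 = $636.02.
At $120.00/mo: 20 payments (last $20.38); total interest $320.38.
Payments saved = 38 − 20 = 18.

18 fewer payments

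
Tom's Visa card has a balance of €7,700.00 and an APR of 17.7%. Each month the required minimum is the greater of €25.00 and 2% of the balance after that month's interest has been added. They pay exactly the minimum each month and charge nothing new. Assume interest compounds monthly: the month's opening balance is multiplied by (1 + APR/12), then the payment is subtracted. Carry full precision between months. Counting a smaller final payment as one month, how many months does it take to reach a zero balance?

419 months

Monthly rate r = 17.7%/12 = 1.475% = 0.01475.
While 2% of the post-interest balance exceeds €25.00, each month B ← (B·(1+r))·(1 − 0.02), i.e. B shrinks by the factor (1+r)·0.98 = 0.99445.
This holds for months 1–330. Entering month 331 the balance is €1,229.10; 2% of the post-interest balance is now below €25.00, so the flat €25.00 minimum applies from here.
From month 331 a fixed €25.00 at rate r clears €1,229.10 in 89 more payments. Total: 330 + 89 = 419 months.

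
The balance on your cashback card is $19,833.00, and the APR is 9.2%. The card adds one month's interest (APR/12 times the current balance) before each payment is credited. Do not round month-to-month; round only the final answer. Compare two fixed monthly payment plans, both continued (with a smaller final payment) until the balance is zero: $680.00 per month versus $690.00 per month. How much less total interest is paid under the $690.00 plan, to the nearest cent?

Monthly rate r = 9.2%/12 = 0.766667% = 0.00766667.
At $680.00/mo: n = ⌈−ln(1 − rB₀/P)/ln(1+r)⌉ = 34 payments (last $94.85); total interest = total paid − $19,833.00 = $2,701.85.
At $690.00/mo: 33 payments (last $410.25); total interest $2,657.25.
Interest saved = $2,701.85 − $2,657.25 = $44.60.

$44.60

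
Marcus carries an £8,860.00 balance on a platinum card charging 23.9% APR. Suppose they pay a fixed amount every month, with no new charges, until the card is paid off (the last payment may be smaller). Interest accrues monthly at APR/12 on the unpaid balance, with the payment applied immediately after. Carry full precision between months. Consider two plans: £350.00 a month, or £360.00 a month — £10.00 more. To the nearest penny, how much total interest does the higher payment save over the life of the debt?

£153.10

Monthly rate r = 23.9%/12 = 1.99167% = 0.0199167.
At £350.00/mo: n = ⌈−ln(1 − rB₀/P)/ln(1+r)⌉ = 36 payments (last £201.43); total interest = total paid − £8,860.00 = £3,591.43.
At £360.00/mo: 35 payments (last £58.33); total interest £3,438.33.
Interest saved = £3,591.43 − £3,438.33 = £153.10.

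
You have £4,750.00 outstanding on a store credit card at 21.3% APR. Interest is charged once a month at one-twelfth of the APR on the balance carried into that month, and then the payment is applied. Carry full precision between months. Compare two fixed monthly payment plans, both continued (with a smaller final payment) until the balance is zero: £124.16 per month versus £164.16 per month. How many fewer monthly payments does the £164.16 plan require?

Monthly rate r = 21.3%/12 = 1.775% = 0.01775.
At £124.16/mo: n = ⌈−ln(1 − rB₀/P)/ln(1+r)⌉ = 65 payments (last £74.19); total interest = total paid − £4,750.00 = £3,270.43.
At £164.16/mo: 41 payments (last £158.21); total interest £1,974.61.
Payments saved = 65 − 41 = 24.

24 fewer payments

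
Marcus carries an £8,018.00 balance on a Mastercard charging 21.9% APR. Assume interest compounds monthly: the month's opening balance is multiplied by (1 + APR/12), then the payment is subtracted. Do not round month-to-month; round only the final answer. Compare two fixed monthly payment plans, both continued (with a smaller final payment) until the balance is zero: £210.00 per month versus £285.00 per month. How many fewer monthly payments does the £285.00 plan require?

26 fewer payments

Monthly rate r = 21.9%/12 = 1.825% = 0.01825.
At £210.00/mo: n = ⌈−ln(1 − rB₀/P)/ln(1+r)⌉ = 66 payments (last £206.89); total interest = total paid − £8,018.00 = £5,838.89.
At £285.00/mo: 40 payments (last £237.50); total interest £3,334.50.
Payments saved = 66 − 40 = 26.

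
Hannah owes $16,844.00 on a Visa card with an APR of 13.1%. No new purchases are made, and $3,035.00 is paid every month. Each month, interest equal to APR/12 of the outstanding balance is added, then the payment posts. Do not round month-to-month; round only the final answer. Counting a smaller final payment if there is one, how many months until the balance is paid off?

6 months

Monthly rate r = 13.1%/12 = 1.09167% = 0.0109167.
Recurrence: B ← B·(1+r) − $3,035.00.
Month 1: interest $183.88; balance after payment $13,992.88.
Month 2: interest $152.76; balance after payment $11,110.64.
Month 3: interest $121.29; balance after payment $8,196.93.
Month 4: interest $89.48; balance after payment $5,251.41.
Month 5: interest $57.33; balance after payment $2,273.74.
Month 6: interest $24.82; balance after payment $0.00.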